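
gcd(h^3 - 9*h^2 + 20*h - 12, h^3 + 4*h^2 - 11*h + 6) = h - 1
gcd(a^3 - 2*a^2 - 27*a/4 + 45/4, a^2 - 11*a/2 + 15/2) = a - 3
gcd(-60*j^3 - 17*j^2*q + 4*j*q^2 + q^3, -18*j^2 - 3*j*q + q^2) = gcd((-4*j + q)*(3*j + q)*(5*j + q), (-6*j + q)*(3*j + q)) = 3*j + q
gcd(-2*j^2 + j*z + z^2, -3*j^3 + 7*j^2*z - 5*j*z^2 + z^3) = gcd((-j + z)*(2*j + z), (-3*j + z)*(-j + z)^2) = -j + z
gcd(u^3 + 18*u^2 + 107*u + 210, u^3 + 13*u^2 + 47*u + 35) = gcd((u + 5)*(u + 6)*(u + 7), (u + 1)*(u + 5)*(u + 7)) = u^2 + 12*u + 35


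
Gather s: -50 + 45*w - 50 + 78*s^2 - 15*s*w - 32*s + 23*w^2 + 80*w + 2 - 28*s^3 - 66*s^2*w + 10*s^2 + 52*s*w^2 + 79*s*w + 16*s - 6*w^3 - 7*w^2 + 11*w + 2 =-28*s^3 + s^2*(88 - 66*w) + s*(52*w^2 + 64*w - 16) - 6*w^3 + 16*w^2 + 136*w - 96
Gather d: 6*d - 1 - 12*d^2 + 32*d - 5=-12*d^2 + 38*d - 6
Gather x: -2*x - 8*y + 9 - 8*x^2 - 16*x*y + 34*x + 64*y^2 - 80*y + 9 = -8*x^2 + x*(32 - 16*y) + 64*y^2 - 88*y + 18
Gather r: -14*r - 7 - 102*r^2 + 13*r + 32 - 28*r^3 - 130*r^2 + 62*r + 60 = -28*r^3 - 232*r^2 + 61*r + 85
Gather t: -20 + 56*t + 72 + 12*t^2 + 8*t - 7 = 12*t^2 + 64*t + 45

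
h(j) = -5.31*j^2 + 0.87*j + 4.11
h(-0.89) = -0.87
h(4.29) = -89.88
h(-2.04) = -19.76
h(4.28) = -89.44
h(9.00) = -418.17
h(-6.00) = -192.27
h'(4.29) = -44.69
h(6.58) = -220.07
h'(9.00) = -94.71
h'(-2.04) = 22.53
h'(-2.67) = 29.23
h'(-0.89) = 10.32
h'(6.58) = -69.01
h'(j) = 0.87 - 10.62*j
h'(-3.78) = 41.01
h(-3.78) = -75.05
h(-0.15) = 3.86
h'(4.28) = -44.58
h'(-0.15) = 2.46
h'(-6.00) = 64.59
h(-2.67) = -36.07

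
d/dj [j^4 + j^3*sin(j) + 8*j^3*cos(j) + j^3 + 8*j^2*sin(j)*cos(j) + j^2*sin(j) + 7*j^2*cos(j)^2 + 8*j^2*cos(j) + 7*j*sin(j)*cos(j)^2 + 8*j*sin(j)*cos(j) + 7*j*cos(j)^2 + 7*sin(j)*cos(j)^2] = -8*j^3*sin(j) + j^3*cos(j) + 4*j^3 - 5*j^2*sin(j) - 7*j^2*sin(2*j) + 25*j^2*cos(j) + 8*j^2*cos(2*j) + 3*j^2 + 2*j*sin(j) + j*sin(2*j) + 71*j*cos(j)/4 + 15*j*cos(2*j) + 21*j*cos(3*j)/4 + 7*j - 21*sin(j)/4 + 4*sin(2*j) + 7*sin(3*j)/4 + 7*sqrt(2)*sin(j + pi/4) - 21*cos(j)/4 + 7*cos(2*j)/2 + 21*cos(3*j)/4 + 7/2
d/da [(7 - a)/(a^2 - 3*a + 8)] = (-a^2 + 3*a + (a - 7)*(2*a - 3) - 8)/(a^2 - 3*a + 8)^2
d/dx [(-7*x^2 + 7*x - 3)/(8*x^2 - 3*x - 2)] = (-35*x^2 + 76*x - 23)/(64*x^4 - 48*x^3 - 23*x^2 + 12*x + 4)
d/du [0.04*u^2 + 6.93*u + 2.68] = 0.08*u + 6.93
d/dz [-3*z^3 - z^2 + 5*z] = -9*z^2 - 2*z + 5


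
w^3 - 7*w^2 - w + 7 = (w - 7)*(w - 1)*(w + 1)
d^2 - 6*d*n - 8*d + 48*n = (d - 8)*(d - 6*n)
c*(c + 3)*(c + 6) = c^3 + 9*c^2 + 18*c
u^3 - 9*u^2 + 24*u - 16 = (u - 4)^2*(u - 1)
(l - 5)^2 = l^2 - 10*l + 25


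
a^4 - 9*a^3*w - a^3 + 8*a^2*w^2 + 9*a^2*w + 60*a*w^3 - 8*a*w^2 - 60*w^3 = (a - 1)*(a - 6*w)*(a - 5*w)*(a + 2*w)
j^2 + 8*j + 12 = (j + 2)*(j + 6)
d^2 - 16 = (d - 4)*(d + 4)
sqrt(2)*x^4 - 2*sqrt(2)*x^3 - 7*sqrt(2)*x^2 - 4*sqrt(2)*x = x*(x - 4)*(x + 1)*(sqrt(2)*x + sqrt(2))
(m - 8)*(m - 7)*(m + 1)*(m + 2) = m^4 - 12*m^3 + 13*m^2 + 138*m + 112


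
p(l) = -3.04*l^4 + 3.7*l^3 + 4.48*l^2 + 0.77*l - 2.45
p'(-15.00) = 43403.87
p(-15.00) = -165393.50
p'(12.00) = -19305.79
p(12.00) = -55991.93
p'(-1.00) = 15.07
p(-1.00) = -5.48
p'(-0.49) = 0.48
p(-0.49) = -2.36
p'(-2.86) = 350.40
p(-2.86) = -257.96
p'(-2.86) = 350.40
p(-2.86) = -257.96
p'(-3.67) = 718.47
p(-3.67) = -679.32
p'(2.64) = -121.95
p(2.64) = -48.78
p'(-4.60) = 1378.04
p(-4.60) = -1632.49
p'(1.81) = -18.75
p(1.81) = 2.93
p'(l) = -12.16*l^3 + 11.1*l^2 + 8.96*l + 0.77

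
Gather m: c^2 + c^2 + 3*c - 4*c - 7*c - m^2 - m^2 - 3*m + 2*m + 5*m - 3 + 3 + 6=2*c^2 - 8*c - 2*m^2 + 4*m + 6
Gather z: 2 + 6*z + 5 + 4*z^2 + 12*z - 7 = 4*z^2 + 18*z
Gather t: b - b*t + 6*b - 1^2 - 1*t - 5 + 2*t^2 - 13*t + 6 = 7*b + 2*t^2 + t*(-b - 14)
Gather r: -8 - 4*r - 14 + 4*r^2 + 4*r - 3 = 4*r^2 - 25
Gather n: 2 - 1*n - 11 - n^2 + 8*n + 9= -n^2 + 7*n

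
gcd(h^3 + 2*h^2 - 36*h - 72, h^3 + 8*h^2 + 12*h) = h^2 + 8*h + 12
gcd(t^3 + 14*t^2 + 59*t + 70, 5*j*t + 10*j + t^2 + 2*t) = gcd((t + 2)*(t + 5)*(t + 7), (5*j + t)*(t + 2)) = t + 2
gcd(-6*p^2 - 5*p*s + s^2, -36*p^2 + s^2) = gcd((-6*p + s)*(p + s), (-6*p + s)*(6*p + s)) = 6*p - s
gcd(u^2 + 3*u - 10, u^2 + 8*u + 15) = u + 5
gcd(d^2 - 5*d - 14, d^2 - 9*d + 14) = d - 7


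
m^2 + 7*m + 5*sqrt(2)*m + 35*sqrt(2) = (m + 7)*(m + 5*sqrt(2))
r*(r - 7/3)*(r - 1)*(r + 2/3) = r^4 - 8*r^3/3 + r^2/9 + 14*r/9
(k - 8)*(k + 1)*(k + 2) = k^3 - 5*k^2 - 22*k - 16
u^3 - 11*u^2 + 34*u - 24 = (u - 6)*(u - 4)*(u - 1)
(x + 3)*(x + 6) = x^2 + 9*x + 18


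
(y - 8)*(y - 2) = y^2 - 10*y + 16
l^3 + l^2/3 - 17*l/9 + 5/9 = (l - 1)*(l - 1/3)*(l + 5/3)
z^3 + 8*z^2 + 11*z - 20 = (z - 1)*(z + 4)*(z + 5)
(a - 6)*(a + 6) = a^2 - 36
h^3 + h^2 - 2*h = h*(h - 1)*(h + 2)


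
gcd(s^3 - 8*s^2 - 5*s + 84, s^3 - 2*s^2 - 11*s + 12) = s^2 - s - 12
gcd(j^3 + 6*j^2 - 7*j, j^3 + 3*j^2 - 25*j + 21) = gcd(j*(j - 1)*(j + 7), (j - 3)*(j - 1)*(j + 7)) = j^2 + 6*j - 7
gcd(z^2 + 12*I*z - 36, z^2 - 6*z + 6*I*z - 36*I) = z + 6*I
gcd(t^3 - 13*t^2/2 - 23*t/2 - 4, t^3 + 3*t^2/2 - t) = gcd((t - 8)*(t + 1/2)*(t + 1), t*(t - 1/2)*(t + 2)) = 1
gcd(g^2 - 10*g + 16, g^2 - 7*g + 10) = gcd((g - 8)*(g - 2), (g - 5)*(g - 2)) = g - 2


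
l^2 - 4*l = l*(l - 4)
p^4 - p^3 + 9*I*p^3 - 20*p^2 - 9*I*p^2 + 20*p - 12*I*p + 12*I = (p - 1)*(p + I)*(p + 2*I)*(p + 6*I)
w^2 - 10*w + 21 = (w - 7)*(w - 3)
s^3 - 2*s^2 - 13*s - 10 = (s - 5)*(s + 1)*(s + 2)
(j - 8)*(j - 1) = j^2 - 9*j + 8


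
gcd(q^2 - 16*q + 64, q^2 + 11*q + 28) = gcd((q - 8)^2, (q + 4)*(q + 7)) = 1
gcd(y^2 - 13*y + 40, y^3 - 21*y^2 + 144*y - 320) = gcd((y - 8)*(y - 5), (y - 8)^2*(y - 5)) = y^2 - 13*y + 40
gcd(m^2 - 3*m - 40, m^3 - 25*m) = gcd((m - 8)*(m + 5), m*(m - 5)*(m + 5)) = m + 5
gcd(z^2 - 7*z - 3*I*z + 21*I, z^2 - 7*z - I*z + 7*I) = z - 7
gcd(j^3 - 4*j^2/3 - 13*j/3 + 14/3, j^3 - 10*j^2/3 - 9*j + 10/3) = j + 2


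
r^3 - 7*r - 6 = (r - 3)*(r + 1)*(r + 2)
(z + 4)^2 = z^2 + 8*z + 16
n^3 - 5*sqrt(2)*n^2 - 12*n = n*(n - 6*sqrt(2))*(n + sqrt(2))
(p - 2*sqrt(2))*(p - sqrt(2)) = p^2 - 3*sqrt(2)*p + 4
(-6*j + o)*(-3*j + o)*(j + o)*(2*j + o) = 36*j^4 + 36*j^3*o - 7*j^2*o^2 - 6*j*o^3 + o^4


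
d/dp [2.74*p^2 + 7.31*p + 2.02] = 5.48*p + 7.31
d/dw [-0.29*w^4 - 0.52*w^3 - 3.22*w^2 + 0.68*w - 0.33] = -1.16*w^3 - 1.56*w^2 - 6.44*w + 0.68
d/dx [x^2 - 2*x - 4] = 2*x - 2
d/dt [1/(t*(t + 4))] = 2*(-t - 2)/(t^2*(t^2 + 8*t + 16))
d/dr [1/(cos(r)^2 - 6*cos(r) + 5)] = 2*(cos(r) - 3)*sin(r)/(cos(r)^2 - 6*cos(r) + 5)^2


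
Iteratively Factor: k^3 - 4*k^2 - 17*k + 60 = (k - 3)*(k^2 - k - 20) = (k - 5)*(k - 3)*(k + 4)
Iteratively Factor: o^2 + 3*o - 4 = (o + 4)*(o - 1)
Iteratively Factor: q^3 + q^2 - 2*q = (q)*(q^2 + q - 2) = q*(q + 2)*(q - 1)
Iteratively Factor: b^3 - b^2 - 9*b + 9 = (b - 1)*(b^2 - 9) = (b - 1)*(b + 3)*(b - 3)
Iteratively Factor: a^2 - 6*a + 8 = (a - 4)*(a - 2)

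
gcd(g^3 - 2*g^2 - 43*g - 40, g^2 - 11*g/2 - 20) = g - 8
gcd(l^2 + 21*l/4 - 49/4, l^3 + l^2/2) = 1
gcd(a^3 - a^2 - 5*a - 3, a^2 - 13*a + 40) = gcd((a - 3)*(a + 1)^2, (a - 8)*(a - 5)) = 1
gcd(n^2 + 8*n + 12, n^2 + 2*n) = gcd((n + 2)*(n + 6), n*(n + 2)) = n + 2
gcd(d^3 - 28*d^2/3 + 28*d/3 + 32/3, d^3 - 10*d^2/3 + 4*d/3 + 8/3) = d^2 - 4*d/3 - 4/3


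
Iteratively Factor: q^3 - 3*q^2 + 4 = (q - 2)*(q^2 - q - 2) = (q - 2)*(q + 1)*(q - 2)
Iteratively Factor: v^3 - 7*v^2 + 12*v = (v - 3)*(v^2 - 4*v) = v*(v - 3)*(v - 4)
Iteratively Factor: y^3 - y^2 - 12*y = (y + 3)*(y^2 - 4*y) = y*(y + 3)*(y - 4)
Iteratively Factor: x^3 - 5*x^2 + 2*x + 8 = (x - 4)*(x^2 - x - 2) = (x - 4)*(x - 2)*(x + 1)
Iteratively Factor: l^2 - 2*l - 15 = (l - 5)*(l + 3)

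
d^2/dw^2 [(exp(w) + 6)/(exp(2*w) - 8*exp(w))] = (exp(3*w) + 32*exp(2*w) - 144*exp(w) + 384)*exp(-w)/(exp(3*w) - 24*exp(2*w) + 192*exp(w) - 512)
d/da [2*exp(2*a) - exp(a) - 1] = (4*exp(a) - 1)*exp(a)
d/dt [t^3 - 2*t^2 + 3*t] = 3*t^2 - 4*t + 3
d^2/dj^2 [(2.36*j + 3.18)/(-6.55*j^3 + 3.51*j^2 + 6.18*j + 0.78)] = (-607.4994*j^5 - 1311.61392*j^4 + 920.544888*j^3 + 392.584932*j^2 - 472.592016*j - 202.738968)/(281.011375*j^9 - 451.763325*j^8 - 553.322385*j^7 + 708.852339*j^6 + 629.661546*j^5 - 241.553286*j^4 - 325.591596*j^3 - 95.776668*j^2 - 11.279736*j - 0.474552)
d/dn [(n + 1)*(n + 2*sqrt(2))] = 2*n + 1 + 2*sqrt(2)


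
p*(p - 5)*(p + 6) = p^3 + p^2 - 30*p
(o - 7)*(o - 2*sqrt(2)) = o^2 - 7*o - 2*sqrt(2)*o + 14*sqrt(2)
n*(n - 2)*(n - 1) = n^3 - 3*n^2 + 2*n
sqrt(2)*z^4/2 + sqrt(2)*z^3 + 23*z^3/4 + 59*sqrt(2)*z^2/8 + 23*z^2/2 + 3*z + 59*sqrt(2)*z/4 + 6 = (z/2 + 1)*(z + 3*sqrt(2)/2)*(z + 4*sqrt(2))*(sqrt(2)*z + 1/2)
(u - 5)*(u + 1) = u^2 - 4*u - 5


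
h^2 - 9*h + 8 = (h - 8)*(h - 1)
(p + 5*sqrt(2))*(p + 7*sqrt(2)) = p^2 + 12*sqrt(2)*p + 70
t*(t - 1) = t^2 - t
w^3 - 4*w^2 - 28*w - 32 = (w - 8)*(w + 2)^2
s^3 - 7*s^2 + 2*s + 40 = (s - 5)*(s - 4)*(s + 2)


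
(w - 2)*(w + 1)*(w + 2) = w^3 + w^2 - 4*w - 4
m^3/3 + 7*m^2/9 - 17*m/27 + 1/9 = (m/3 + 1)*(m - 1/3)^2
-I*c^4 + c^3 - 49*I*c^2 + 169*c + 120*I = (c - 8*I)*(c + 3*I)*(c + 5*I)*(-I*c + 1)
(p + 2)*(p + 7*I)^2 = p^3 + 2*p^2 + 14*I*p^2 - 49*p + 28*I*p - 98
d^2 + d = d*(d + 1)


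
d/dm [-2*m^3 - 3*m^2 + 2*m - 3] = -6*m^2 - 6*m + 2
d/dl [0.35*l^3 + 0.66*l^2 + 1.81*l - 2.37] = 1.05*l^2 + 1.32*l + 1.81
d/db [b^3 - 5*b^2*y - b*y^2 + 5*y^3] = 3*b^2 - 10*b*y - y^2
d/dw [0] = 0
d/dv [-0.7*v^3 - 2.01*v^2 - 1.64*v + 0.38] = -2.1*v^2 - 4.02*v - 1.64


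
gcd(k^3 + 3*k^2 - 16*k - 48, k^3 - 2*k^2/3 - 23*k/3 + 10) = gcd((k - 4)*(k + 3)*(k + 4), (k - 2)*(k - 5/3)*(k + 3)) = k + 3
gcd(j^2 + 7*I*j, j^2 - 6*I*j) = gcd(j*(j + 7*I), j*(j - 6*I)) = j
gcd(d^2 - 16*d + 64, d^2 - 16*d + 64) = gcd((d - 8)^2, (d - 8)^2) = d^2 - 16*d + 64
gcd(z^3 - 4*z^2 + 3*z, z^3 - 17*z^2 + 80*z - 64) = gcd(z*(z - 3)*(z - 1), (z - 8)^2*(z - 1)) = z - 1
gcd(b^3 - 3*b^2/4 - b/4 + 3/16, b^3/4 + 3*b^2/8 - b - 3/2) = 1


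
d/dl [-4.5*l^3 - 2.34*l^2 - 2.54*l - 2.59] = -13.5*l^2 - 4.68*l - 2.54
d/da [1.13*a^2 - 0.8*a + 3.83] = 2.26*a - 0.8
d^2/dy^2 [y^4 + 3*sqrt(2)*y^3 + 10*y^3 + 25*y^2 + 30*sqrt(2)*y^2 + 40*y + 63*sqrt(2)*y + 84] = 12*y^2 + 18*sqrt(2)*y + 60*y + 50 + 60*sqrt(2)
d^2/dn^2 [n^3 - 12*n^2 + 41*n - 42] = 6*n - 24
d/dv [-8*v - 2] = -8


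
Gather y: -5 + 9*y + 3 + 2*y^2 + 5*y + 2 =2*y^2 + 14*y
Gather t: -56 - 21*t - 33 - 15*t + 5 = -36*t - 84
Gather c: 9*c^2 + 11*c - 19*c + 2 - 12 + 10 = 9*c^2 - 8*c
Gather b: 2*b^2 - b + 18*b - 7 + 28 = 2*b^2 + 17*b + 21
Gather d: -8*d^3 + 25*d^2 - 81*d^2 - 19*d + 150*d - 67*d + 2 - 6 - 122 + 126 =-8*d^3 - 56*d^2 + 64*d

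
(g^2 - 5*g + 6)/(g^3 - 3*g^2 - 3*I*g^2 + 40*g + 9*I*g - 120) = (g - 2)/(g^2 - 3*I*g + 40)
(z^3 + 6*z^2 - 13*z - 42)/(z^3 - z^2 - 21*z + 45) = (z^2 + 9*z + 14)/(z^2 + 2*z - 15)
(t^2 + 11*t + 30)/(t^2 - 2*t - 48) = (t + 5)/(t - 8)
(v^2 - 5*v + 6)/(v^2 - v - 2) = (v - 3)/(v + 1)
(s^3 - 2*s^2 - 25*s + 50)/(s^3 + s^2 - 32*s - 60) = (s^2 - 7*s + 10)/(s^2 - 4*s - 12)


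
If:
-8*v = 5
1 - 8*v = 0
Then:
No Solution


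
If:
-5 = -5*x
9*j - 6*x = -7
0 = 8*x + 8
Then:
No Solution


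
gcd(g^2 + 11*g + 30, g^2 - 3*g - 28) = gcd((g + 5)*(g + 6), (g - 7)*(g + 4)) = 1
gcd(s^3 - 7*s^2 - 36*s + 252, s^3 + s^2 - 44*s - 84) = s^2 - s - 42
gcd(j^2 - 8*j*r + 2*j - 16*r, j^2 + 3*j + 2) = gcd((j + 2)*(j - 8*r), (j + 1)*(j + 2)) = j + 2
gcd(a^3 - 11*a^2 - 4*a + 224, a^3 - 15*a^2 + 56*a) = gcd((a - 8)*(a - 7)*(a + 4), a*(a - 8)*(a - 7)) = a^2 - 15*a + 56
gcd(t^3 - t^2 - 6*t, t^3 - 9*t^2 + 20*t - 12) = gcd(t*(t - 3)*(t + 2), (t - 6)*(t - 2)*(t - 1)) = 1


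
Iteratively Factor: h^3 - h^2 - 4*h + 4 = (h + 2)*(h^2 - 3*h + 2) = (h - 2)*(h + 2)*(h - 1)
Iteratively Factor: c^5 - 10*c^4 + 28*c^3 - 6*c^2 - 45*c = (c + 1)*(c^4 - 11*c^3 + 39*c^2 - 45*c) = c*(c + 1)*(c^3 - 11*c^2 + 39*c - 45) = c*(c - 5)*(c + 1)*(c^2 - 6*c + 9) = c*(c - 5)*(c - 3)*(c + 1)*(c - 3)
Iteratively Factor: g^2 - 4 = (g + 2)*(g - 2)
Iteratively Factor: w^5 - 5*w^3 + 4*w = (w)*(w^4 - 5*w^2 + 4) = w*(w + 1)*(w^3 - w^2 - 4*w + 4) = w*(w + 1)*(w + 2)*(w^2 - 3*w + 2) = w*(w - 1)*(w + 1)*(w + 2)*(w - 2)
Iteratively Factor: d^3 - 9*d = (d - 3)*(d^2 + 3*d) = d*(d - 3)*(d + 3)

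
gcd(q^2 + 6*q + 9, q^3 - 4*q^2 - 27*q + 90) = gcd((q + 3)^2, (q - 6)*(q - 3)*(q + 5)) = 1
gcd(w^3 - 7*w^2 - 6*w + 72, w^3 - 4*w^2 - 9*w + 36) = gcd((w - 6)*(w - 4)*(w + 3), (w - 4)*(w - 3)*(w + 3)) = w^2 - w - 12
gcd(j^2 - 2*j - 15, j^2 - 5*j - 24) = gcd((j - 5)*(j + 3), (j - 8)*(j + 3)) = j + 3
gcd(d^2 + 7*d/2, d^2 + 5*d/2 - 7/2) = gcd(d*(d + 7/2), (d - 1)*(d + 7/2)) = d + 7/2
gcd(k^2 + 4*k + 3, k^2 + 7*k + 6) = k + 1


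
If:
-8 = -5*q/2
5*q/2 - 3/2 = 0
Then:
No Solution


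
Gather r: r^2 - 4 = r^2 - 4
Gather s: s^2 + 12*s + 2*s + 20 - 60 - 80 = s^2 + 14*s - 120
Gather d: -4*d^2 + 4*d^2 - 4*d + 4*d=0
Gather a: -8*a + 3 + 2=5 - 8*a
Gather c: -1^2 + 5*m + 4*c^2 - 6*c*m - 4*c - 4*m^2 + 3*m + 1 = 4*c^2 + c*(-6*m - 4) - 4*m^2 + 8*m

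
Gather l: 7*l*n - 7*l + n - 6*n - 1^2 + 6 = l*(7*n - 7) - 5*n + 5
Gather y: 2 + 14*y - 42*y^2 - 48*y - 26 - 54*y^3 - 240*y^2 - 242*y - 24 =-54*y^3 - 282*y^2 - 276*y - 48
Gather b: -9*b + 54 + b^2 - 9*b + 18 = b^2 - 18*b + 72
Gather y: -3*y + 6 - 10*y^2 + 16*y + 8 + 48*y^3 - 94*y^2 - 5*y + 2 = 48*y^3 - 104*y^2 + 8*y + 16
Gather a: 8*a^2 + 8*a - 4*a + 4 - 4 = 8*a^2 + 4*a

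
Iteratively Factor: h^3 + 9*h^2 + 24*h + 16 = (h + 4)*(h^2 + 5*h + 4) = (h + 4)^2*(h + 1)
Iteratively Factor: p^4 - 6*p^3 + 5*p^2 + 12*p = (p)*(p^3 - 6*p^2 + 5*p + 12) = p*(p + 1)*(p^2 - 7*p + 12) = p*(p - 4)*(p + 1)*(p - 3)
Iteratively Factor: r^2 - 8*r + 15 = (r - 3)*(r - 5)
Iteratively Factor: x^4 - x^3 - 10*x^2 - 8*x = (x + 2)*(x^3 - 3*x^2 - 4*x) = x*(x + 2)*(x^2 - 3*x - 4) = x*(x + 1)*(x + 2)*(x - 4)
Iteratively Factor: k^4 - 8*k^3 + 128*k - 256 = (k - 4)*(k^3 - 4*k^2 - 16*k + 64) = (k - 4)*(k + 4)*(k^2 - 8*k + 16) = (k - 4)^2*(k + 4)*(k - 4)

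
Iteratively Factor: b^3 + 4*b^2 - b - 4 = (b + 4)*(b^2 - 1) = (b + 1)*(b + 4)*(b - 1)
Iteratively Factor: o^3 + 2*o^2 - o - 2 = (o + 2)*(o^2 - 1) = (o + 1)*(o + 2)*(o - 1)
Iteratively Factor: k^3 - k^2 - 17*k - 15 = (k + 1)*(k^2 - 2*k - 15) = (k + 1)*(k + 3)*(k - 5)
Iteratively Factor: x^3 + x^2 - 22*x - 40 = (x + 2)*(x^2 - x - 20) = (x - 5)*(x + 2)*(x + 4)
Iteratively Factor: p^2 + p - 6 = (p + 3)*(p - 2)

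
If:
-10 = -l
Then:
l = 10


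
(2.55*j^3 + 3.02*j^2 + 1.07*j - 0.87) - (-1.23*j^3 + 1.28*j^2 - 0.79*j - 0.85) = 3.78*j^3 + 1.74*j^2 + 1.86*j - 0.02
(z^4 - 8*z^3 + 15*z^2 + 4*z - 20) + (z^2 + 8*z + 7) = z^4 - 8*z^3 + 16*z^2 + 12*z - 13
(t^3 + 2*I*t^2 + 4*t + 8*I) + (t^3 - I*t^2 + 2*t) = 2*t^3 + I*t^2 + 6*t + 8*I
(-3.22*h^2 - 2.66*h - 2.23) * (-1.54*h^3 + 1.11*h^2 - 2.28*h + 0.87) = 4.9588*h^5 + 0.522199999999999*h^4 + 7.8232*h^3 + 0.7881*h^2 + 2.7702*h - 1.9401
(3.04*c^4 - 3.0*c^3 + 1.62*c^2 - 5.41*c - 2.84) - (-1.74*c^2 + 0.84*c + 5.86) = 3.04*c^4 - 3.0*c^3 + 3.36*c^2 - 6.25*c - 8.7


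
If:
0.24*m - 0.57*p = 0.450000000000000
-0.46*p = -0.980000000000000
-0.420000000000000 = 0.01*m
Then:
No Solution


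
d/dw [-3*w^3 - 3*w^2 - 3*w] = -9*w^2 - 6*w - 3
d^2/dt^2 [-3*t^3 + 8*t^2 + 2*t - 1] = 16 - 18*t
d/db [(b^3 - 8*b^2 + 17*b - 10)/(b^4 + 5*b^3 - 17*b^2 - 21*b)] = (-b^6 + 16*b^5 - 28*b^4 - 172*b^3 + 607*b^2 - 340*b - 210)/(b^2*(b^6 + 10*b^5 - 9*b^4 - 212*b^3 + 79*b^2 + 714*b + 441))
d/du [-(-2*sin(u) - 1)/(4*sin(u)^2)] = -(sin(u) + 1)*cos(u)/(2*sin(u)^3)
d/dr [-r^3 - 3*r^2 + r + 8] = -3*r^2 - 6*r + 1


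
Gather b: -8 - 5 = -13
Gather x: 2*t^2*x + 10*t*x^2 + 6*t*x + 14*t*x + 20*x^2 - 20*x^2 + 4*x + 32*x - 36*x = 10*t*x^2 + x*(2*t^2 + 20*t)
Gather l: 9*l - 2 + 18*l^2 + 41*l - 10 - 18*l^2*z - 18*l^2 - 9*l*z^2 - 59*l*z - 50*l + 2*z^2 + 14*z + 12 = -18*l^2*z + l*(-9*z^2 - 59*z) + 2*z^2 + 14*z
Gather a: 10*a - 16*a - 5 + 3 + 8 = 6 - 6*a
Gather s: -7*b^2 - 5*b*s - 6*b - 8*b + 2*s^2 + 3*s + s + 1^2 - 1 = -7*b^2 - 14*b + 2*s^2 + s*(4 - 5*b)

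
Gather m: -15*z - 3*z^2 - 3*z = -3*z^2 - 18*z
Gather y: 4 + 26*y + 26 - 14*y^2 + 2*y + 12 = -14*y^2 + 28*y + 42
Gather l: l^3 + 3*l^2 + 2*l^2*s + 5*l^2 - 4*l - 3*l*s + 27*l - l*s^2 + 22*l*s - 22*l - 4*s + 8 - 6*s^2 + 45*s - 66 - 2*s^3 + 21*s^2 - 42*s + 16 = l^3 + l^2*(2*s + 8) + l*(-s^2 + 19*s + 1) - 2*s^3 + 15*s^2 - s - 42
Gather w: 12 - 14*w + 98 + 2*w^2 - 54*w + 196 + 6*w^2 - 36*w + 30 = 8*w^2 - 104*w + 336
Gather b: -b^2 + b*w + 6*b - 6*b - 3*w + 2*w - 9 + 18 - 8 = -b^2 + b*w - w + 1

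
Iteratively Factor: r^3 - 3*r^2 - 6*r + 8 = (r - 4)*(r^2 + r - 2) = (r - 4)*(r + 2)*(r - 1)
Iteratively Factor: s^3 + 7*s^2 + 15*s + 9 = (s + 3)*(s^2 + 4*s + 3) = (s + 1)*(s + 3)*(s + 3)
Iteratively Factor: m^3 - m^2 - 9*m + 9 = (m - 3)*(m^2 + 2*m - 3) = (m - 3)*(m - 1)*(m + 3)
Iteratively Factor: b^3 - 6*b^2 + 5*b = (b)*(b^2 - 6*b + 5) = b*(b - 1)*(b - 5)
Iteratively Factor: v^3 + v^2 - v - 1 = (v + 1)*(v^2 - 1) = (v - 1)*(v + 1)*(v + 1)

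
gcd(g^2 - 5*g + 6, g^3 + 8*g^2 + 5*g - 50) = g - 2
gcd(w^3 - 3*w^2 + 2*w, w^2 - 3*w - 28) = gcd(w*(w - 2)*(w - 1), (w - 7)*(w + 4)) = 1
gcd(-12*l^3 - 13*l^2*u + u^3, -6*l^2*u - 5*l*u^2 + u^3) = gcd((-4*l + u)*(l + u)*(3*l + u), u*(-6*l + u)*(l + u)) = l + u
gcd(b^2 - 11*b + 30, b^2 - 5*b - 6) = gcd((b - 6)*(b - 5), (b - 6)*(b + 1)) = b - 6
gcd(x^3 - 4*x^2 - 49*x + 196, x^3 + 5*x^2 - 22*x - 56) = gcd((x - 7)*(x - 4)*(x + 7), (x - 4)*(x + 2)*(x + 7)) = x^2 + 3*x - 28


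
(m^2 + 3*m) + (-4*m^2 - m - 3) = -3*m^2 + 2*m - 3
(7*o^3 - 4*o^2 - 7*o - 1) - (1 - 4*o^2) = 7*o^3 - 7*o - 2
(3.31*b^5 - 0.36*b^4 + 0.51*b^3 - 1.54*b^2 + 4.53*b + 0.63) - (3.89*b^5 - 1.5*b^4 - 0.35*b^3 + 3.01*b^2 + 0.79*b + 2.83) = -0.58*b^5 + 1.14*b^4 + 0.86*b^3 - 4.55*b^2 + 3.74*b - 2.2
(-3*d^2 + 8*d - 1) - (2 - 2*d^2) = -d^2 + 8*d - 3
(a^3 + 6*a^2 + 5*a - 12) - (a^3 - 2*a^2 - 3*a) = 8*a^2 + 8*a - 12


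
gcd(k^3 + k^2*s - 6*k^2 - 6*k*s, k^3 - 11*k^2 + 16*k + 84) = k - 6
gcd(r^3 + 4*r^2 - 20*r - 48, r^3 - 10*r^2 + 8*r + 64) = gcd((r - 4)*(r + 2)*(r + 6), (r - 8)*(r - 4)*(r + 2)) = r^2 - 2*r - 8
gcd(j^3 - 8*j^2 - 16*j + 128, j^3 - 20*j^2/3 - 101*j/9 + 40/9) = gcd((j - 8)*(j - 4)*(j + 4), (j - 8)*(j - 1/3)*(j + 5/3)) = j - 8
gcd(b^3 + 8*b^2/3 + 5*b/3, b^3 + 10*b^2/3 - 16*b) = b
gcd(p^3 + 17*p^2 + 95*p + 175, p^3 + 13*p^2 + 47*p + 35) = p^2 + 12*p + 35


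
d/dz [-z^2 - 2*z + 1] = -2*z - 2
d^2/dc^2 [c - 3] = 0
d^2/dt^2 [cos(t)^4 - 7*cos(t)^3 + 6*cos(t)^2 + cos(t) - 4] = 17*cos(t)/4 - 4*cos(2*t)^2 - 14*cos(2*t) + 63*cos(3*t)/4 + 2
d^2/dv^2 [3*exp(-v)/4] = 3*exp(-v)/4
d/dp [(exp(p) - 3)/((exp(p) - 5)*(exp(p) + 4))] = (-exp(2*p) + 6*exp(p) - 23)*exp(p)/(exp(4*p) - 2*exp(3*p) - 39*exp(2*p) + 40*exp(p) + 400)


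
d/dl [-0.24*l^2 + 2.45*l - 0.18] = 2.45 - 0.48*l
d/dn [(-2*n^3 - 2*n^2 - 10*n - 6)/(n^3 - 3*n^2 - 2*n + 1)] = 2*(4*n^4 + 14*n^3 - 7*n^2 - 20*n - 11)/(n^6 - 6*n^5 + 5*n^4 + 14*n^3 - 2*n^2 - 4*n + 1)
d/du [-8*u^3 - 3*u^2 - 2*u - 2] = -24*u^2 - 6*u - 2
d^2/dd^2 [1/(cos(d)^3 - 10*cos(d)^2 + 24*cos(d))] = ((99*cos(d) - 80*cos(2*d) + 9*cos(3*d))*(cos(d)^2 - 10*cos(d) + 24)*cos(d)/4 + 2*(3*cos(d)^2 - 20*cos(d) + 24)^2*sin(d)^2)/((cos(d)^2 - 10*cos(d) + 24)^3*cos(d)^3)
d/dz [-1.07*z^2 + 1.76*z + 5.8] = 1.76 - 2.14*z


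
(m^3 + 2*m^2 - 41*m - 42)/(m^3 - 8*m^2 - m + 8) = (m^2 + m - 42)/(m^2 - 9*m + 8)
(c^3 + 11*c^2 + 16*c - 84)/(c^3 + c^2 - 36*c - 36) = (c^2 + 5*c - 14)/(c^2 - 5*c - 6)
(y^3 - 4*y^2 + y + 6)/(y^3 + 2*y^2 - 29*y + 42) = (y + 1)/(y + 7)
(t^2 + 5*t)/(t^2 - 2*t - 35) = t/(t - 7)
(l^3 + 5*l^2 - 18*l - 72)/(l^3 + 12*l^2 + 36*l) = (l^2 - l - 12)/(l*(l + 6))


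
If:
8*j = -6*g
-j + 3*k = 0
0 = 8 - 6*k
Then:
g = -16/3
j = 4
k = 4/3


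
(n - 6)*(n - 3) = n^2 - 9*n + 18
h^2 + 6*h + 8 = (h + 2)*(h + 4)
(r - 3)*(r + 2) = r^2 - r - 6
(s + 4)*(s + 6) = s^2 + 10*s + 24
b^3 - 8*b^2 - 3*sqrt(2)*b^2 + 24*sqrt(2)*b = b*(b - 8)*(b - 3*sqrt(2))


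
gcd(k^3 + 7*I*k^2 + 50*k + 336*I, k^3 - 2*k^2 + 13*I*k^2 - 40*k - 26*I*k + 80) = k + 8*I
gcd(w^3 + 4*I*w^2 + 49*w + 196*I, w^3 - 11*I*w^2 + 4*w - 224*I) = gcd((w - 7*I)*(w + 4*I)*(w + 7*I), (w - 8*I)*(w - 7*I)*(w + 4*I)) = w^2 - 3*I*w + 28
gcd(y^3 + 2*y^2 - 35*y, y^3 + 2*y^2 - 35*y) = y^3 + 2*y^2 - 35*y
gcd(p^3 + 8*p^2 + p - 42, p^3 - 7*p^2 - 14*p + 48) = p^2 + p - 6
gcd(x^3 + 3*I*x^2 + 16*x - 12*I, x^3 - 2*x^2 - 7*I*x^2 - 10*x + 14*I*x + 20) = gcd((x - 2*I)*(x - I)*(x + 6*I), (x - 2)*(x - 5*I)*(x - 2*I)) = x - 2*I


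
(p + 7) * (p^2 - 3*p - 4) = p^3 + 4*p^2 - 25*p - 28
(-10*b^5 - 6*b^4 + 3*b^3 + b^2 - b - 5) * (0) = 0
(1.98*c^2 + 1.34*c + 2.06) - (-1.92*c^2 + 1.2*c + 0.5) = 3.9*c^2 + 0.14*c + 1.56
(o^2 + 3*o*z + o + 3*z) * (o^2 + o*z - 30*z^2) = o^4 + 4*o^3*z + o^3 - 27*o^2*z^2 + 4*o^2*z - 90*o*z^3 - 27*o*z^2 - 90*z^3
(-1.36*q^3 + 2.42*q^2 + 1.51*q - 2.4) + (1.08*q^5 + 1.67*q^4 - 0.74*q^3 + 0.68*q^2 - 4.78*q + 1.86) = 1.08*q^5 + 1.67*q^4 - 2.1*q^3 + 3.1*q^2 - 3.27*q - 0.54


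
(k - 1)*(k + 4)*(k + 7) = k^3 + 10*k^2 + 17*k - 28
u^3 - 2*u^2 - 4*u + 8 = (u - 2)^2*(u + 2)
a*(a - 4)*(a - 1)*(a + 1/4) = a^4 - 19*a^3/4 + 11*a^2/4 + a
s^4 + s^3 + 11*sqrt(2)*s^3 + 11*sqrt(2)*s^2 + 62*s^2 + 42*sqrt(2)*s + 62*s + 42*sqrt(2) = (s + 1)*(s + sqrt(2))*(s + 3*sqrt(2))*(s + 7*sqrt(2))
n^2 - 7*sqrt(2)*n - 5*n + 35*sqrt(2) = (n - 5)*(n - 7*sqrt(2))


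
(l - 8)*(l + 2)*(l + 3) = l^3 - 3*l^2 - 34*l - 48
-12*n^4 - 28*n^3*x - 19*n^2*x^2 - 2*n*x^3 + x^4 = (-6*n + x)*(n + x)^2*(2*n + x)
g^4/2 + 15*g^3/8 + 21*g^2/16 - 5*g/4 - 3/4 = (g/2 + 1)*(g - 3/4)*(g + 1/2)*(g + 2)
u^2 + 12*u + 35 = (u + 5)*(u + 7)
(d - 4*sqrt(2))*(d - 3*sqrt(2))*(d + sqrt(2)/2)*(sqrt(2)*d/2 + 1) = sqrt(2)*d^4/2 - 11*d^3/2 + 2*sqrt(2)*d^2 + 29*d + 12*sqrt(2)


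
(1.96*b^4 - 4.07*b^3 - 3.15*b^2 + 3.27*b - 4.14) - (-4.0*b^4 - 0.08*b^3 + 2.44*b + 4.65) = 5.96*b^4 - 3.99*b^3 - 3.15*b^2 + 0.83*b - 8.79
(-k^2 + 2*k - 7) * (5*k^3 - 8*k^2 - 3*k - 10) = -5*k^5 + 18*k^4 - 48*k^3 + 60*k^2 + k + 70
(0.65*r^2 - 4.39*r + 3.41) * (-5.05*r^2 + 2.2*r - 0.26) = -3.2825*r^4 + 23.5995*r^3 - 27.0475*r^2 + 8.6434*r - 0.8866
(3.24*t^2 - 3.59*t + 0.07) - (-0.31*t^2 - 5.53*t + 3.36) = 3.55*t^2 + 1.94*t - 3.29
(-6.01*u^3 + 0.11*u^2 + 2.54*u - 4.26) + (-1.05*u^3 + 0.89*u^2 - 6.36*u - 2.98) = -7.06*u^3 + 1.0*u^2 - 3.82*u - 7.24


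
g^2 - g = g*(g - 1)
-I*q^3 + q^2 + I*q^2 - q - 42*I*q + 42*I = (q - 6*I)*(q + 7*I)*(-I*q + I)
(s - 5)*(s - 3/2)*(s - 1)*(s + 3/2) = s^4 - 6*s^3 + 11*s^2/4 + 27*s/2 - 45/4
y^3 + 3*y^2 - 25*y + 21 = (y - 3)*(y - 1)*(y + 7)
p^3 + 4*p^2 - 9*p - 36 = (p - 3)*(p + 3)*(p + 4)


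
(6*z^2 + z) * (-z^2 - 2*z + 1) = -6*z^4 - 13*z^3 + 4*z^2 + z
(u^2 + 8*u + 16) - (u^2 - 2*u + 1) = 10*u + 15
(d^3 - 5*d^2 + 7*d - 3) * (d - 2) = d^4 - 7*d^3 + 17*d^2 - 17*d + 6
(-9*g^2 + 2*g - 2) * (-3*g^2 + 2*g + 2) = 27*g^4 - 24*g^3 - 8*g^2 - 4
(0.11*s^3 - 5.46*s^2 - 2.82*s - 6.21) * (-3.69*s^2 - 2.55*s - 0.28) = -0.4059*s^5 + 19.8669*s^4 + 24.298*s^3 + 31.6347*s^2 + 16.6251*s + 1.7388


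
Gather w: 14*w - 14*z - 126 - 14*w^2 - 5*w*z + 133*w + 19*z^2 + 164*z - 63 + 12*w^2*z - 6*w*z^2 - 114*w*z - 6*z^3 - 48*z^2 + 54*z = w^2*(12*z - 14) + w*(-6*z^2 - 119*z + 147) - 6*z^3 - 29*z^2 + 204*z - 189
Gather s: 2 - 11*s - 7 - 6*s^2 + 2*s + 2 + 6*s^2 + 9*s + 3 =0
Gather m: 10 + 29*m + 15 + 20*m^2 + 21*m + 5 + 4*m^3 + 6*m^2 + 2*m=4*m^3 + 26*m^2 + 52*m + 30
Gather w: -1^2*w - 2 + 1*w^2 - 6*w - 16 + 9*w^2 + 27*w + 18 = 10*w^2 + 20*w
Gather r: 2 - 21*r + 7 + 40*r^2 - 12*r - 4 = 40*r^2 - 33*r + 5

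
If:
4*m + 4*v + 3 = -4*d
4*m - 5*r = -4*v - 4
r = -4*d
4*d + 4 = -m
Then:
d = -1/16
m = -15/4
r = 1/4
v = 49/16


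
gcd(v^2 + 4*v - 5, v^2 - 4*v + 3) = v - 1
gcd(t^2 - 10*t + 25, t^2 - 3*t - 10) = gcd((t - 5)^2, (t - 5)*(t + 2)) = t - 5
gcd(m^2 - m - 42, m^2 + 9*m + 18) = m + 6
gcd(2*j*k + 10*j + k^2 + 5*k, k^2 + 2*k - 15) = k + 5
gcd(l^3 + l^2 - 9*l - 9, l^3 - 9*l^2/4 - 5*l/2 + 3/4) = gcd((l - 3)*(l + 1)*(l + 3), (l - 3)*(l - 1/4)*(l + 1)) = l^2 - 2*l - 3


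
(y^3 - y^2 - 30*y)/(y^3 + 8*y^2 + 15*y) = (y - 6)/(y + 3)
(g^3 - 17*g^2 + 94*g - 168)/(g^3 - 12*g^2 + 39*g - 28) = (g - 6)/(g - 1)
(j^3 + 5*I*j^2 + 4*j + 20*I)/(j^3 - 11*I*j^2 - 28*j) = (j^3 + 5*I*j^2 + 4*j + 20*I)/(j*(j^2 - 11*I*j - 28))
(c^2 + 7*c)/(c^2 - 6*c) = (c + 7)/(c - 6)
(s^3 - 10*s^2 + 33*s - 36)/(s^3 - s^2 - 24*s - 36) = (-s^3 + 10*s^2 - 33*s + 36)/(-s^3 + s^2 + 24*s + 36)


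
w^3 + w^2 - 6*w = w*(w - 2)*(w + 3)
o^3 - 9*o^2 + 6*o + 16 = (o - 8)*(o - 2)*(o + 1)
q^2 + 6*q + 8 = (q + 2)*(q + 4)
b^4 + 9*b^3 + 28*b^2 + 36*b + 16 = (b + 1)*(b + 2)^2*(b + 4)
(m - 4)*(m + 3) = m^2 - m - 12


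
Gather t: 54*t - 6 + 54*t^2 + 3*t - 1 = 54*t^2 + 57*t - 7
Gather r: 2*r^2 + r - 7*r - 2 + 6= 2*r^2 - 6*r + 4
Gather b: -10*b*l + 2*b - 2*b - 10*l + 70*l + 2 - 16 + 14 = -10*b*l + 60*l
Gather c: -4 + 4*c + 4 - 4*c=0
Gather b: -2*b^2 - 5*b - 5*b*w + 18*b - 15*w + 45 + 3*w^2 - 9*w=-2*b^2 + b*(13 - 5*w) + 3*w^2 - 24*w + 45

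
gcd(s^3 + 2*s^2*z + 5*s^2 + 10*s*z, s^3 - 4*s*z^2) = s^2 + 2*s*z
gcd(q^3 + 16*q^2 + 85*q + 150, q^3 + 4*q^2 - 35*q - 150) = q^2 + 10*q + 25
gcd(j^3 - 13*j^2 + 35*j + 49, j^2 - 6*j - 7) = j^2 - 6*j - 7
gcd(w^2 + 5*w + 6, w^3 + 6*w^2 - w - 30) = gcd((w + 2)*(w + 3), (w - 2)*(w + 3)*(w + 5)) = w + 3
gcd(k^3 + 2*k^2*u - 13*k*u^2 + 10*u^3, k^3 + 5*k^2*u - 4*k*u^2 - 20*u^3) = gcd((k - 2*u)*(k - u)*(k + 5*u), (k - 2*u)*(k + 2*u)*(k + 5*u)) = -k^2 - 3*k*u + 10*u^2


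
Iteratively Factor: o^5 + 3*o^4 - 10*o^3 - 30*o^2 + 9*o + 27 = (o + 3)*(o^4 - 10*o^2 + 9) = (o + 3)^2*(o^3 - 3*o^2 - o + 3) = (o - 3)*(o + 3)^2*(o^2 - 1) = (o - 3)*(o + 1)*(o + 3)^2*(o - 1)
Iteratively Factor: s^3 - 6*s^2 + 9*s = (s - 3)*(s^2 - 3*s) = (s - 3)^2*(s)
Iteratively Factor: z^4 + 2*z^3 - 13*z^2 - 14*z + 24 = (z + 4)*(z^3 - 2*z^2 - 5*z + 6) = (z + 2)*(z + 4)*(z^2 - 4*z + 3) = (z - 3)*(z + 2)*(z + 4)*(z - 1)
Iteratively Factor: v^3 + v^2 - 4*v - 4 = (v - 2)*(v^2 + 3*v + 2) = (v - 2)*(v + 2)*(v + 1)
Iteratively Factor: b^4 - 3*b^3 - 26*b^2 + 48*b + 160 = (b + 2)*(b^3 - 5*b^2 - 16*b + 80) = (b - 5)*(b + 2)*(b^2 - 16) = (b - 5)*(b - 4)*(b + 2)*(b + 4)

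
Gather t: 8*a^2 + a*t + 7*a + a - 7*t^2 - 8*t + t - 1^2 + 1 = 8*a^2 + 8*a - 7*t^2 + t*(a - 7)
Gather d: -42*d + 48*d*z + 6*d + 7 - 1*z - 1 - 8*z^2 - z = d*(48*z - 36) - 8*z^2 - 2*z + 6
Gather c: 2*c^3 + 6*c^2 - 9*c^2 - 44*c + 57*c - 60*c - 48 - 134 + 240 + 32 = 2*c^3 - 3*c^2 - 47*c + 90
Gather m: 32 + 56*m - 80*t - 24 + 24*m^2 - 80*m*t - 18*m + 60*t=24*m^2 + m*(38 - 80*t) - 20*t + 8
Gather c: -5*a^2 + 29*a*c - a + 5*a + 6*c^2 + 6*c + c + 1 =-5*a^2 + 4*a + 6*c^2 + c*(29*a + 7) + 1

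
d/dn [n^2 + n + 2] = 2*n + 1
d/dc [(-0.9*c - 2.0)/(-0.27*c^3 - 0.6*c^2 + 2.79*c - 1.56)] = (-0.486*c^3 - 2.16*c^2 - 2.4*c + 6.984)/(0.0729*c^6 + 0.324*c^5 - 1.1466*c^4 - 2.5056*c^3 + 9.6561*c^2 - 8.7048*c + 2.4336)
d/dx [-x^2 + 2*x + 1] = 2 - 2*x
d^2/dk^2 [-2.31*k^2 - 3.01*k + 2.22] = -4.62000000000000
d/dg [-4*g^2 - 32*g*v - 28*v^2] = -8*g - 32*v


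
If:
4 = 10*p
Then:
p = 2/5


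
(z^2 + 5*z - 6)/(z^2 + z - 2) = (z + 6)/(z + 2)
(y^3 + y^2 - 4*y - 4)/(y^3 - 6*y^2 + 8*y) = (y^2 + 3*y + 2)/(y*(y - 4))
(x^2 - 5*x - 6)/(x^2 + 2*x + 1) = (x - 6)/(x + 1)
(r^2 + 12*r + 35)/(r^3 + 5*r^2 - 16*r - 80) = (r + 7)/(r^2 - 16)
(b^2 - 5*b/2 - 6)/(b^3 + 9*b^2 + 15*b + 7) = (b^2 - 5*b/2 - 6)/(b^3 + 9*b^2 + 15*b + 7)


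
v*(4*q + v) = 4*q*v + v^2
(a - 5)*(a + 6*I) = a^2 - 5*a + 6*I*a - 30*I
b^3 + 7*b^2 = b^2*(b + 7)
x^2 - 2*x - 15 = (x - 5)*(x + 3)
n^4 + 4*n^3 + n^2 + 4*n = n*(n + 4)*(n - I)*(n + I)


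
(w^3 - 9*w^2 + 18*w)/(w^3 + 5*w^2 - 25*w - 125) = w*(w^2 - 9*w + 18)/(w^3 + 5*w^2 - 25*w - 125)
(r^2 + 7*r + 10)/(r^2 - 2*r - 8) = (r + 5)/(r - 4)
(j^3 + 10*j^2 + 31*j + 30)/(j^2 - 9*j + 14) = (j^3 + 10*j^2 + 31*j + 30)/(j^2 - 9*j + 14)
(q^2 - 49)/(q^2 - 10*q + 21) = (q + 7)/(q - 3)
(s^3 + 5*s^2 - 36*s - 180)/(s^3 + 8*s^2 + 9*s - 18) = (s^2 - s - 30)/(s^2 + 2*s - 3)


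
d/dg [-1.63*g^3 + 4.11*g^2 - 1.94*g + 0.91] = -4.89*g^2 + 8.22*g - 1.94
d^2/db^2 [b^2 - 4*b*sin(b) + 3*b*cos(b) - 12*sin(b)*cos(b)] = 4*b*sin(b) - 3*b*cos(b) - 6*sin(b) + 24*sin(2*b) - 8*cos(b) + 2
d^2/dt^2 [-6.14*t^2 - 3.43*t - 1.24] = -12.2800000000000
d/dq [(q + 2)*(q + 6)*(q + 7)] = 3*q^2 + 30*q + 68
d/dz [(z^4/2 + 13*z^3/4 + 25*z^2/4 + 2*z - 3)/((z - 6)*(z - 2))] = z*(4*z^4 - 35*z^3 - 112*z^2 + 260*z + 624)/(4*(z^4 - 16*z^3 + 88*z^2 - 192*z + 144))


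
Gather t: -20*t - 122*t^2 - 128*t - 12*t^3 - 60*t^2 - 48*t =-12*t^3 - 182*t^2 - 196*t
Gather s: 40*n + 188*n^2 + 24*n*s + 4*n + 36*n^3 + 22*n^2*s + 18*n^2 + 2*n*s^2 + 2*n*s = 36*n^3 + 206*n^2 + 2*n*s^2 + 44*n + s*(22*n^2 + 26*n)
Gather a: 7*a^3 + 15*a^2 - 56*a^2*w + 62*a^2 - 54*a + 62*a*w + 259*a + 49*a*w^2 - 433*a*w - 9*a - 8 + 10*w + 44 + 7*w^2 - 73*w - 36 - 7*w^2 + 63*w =7*a^3 + a^2*(77 - 56*w) + a*(49*w^2 - 371*w + 196)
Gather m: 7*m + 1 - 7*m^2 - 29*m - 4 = -7*m^2 - 22*m - 3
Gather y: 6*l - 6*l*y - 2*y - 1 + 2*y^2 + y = 6*l + 2*y^2 + y*(-6*l - 1) - 1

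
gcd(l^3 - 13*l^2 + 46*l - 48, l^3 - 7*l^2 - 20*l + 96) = l^2 - 11*l + 24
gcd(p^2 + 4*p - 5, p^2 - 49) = 1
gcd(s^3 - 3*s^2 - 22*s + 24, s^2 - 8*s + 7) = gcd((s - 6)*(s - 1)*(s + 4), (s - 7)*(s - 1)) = s - 1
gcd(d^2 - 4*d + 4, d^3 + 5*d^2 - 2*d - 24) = d - 2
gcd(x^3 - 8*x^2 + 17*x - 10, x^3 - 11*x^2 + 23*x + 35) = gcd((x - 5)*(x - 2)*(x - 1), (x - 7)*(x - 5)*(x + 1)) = x - 5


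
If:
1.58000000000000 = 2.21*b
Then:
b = 0.71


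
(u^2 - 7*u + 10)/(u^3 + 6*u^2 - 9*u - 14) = (u - 5)/(u^2 + 8*u + 7)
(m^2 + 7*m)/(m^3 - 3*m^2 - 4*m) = (m + 7)/(m^2 - 3*m - 4)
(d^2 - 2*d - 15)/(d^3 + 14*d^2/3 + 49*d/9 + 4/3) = 9*(d - 5)/(9*d^2 + 15*d + 4)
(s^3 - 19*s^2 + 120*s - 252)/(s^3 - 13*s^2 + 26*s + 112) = (s^2 - 12*s + 36)/(s^2 - 6*s - 16)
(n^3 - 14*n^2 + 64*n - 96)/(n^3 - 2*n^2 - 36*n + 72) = (n^2 - 8*n + 16)/(n^2 + 4*n - 12)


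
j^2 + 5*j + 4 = (j + 1)*(j + 4)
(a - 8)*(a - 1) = a^2 - 9*a + 8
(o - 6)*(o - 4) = o^2 - 10*o + 24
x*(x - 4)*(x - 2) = x^3 - 6*x^2 + 8*x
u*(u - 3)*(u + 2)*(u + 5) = u^4 + 4*u^3 - 11*u^2 - 30*u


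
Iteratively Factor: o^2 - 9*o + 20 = (o - 4)*(o - 5)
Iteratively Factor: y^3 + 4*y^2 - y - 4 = (y + 1)*(y^2 + 3*y - 4) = (y - 1)*(y + 1)*(y + 4)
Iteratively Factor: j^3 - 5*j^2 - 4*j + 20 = (j - 5)*(j^2 - 4) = (j - 5)*(j + 2)*(j - 2)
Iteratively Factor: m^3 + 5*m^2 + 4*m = (m + 4)*(m^2 + m) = (m + 1)*(m + 4)*(m)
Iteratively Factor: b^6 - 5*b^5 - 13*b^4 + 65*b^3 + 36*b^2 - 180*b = (b - 2)*(b^5 - 3*b^4 - 19*b^3 + 27*b^2 + 90*b) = (b - 2)*(b + 3)*(b^4 - 6*b^3 - b^2 + 30*b) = (b - 5)*(b - 2)*(b + 3)*(b^3 - b^2 - 6*b) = (b - 5)*(b - 2)*(b + 2)*(b + 3)*(b^2 - 3*b) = (b - 5)*(b - 3)*(b - 2)*(b + 2)*(b + 3)*(b)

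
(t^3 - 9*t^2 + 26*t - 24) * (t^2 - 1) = t^5 - 9*t^4 + 25*t^3 - 15*t^2 - 26*t + 24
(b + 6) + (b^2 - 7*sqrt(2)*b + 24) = b^2 - 7*sqrt(2)*b + b + 30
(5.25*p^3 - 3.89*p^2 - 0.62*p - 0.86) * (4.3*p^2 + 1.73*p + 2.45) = 22.575*p^5 - 7.6445*p^4 + 3.4668*p^3 - 14.3011*p^2 - 3.0068*p - 2.107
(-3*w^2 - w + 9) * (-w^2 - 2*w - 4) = 3*w^4 + 7*w^3 + 5*w^2 - 14*w - 36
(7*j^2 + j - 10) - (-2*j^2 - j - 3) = 9*j^2 + 2*j - 7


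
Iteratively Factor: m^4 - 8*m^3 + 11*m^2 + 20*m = (m - 4)*(m^3 - 4*m^2 - 5*m) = (m - 5)*(m - 4)*(m^2 + m) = m*(m - 5)*(m - 4)*(m + 1)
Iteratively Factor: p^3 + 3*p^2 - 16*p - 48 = (p + 4)*(p^2 - p - 12) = (p + 3)*(p + 4)*(p - 4)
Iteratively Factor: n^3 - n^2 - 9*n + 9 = (n - 3)*(n^2 + 2*n - 3) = (n - 3)*(n - 1)*(n + 3)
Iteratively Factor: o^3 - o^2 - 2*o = (o - 2)*(o^2 + o) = (o - 2)*(o + 1)*(o)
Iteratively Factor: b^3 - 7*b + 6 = (b + 3)*(b^2 - 3*b + 2) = (b - 2)*(b + 3)*(b - 1)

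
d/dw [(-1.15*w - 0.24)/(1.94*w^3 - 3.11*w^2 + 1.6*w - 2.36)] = (4.462*w^3 - 2.1797*w^2 - 1.4928*w + 3.098)/(3.7636*w^6 - 12.0668*w^5 + 15.8801*w^4 - 19.1088*w^3 + 17.2392*w^2 - 7.552*w + 5.5696)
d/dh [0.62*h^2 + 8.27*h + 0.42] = 1.24*h + 8.27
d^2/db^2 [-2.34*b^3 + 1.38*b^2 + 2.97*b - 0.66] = 2.76 - 14.04*b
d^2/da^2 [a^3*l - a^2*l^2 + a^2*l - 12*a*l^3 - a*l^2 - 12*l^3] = 2*l*(3*a - l + 1)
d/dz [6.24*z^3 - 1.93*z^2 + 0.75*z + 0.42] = 18.72*z^2 - 3.86*z + 0.75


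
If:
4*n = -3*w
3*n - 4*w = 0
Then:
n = 0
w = 0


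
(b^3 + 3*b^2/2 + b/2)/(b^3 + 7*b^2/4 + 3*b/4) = 2*(2*b + 1)/(4*b + 3)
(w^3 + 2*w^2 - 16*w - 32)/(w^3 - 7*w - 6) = (w^2 - 16)/(w^2 - 2*w - 3)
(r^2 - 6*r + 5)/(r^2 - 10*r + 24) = (r^2 - 6*r + 5)/(r^2 - 10*r + 24)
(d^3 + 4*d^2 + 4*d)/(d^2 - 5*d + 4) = d*(d^2 + 4*d + 4)/(d^2 - 5*d + 4)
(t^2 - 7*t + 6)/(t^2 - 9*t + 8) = (t - 6)/(t - 8)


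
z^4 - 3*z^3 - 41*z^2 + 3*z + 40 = (z - 8)*(z - 1)*(z + 1)*(z + 5)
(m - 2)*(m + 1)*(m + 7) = m^3 + 6*m^2 - 9*m - 14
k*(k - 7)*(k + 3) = k^3 - 4*k^2 - 21*k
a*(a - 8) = a^2 - 8*a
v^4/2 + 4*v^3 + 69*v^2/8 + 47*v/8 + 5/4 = (v/2 + 1)*(v + 1/2)^2*(v + 5)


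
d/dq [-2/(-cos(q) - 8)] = 2*sin(q)/(cos(q) + 8)^2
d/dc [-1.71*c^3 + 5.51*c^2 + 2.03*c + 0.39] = -5.13*c^2 + 11.02*c + 2.03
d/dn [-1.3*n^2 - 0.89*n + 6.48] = -2.6*n - 0.89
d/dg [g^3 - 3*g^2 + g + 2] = 3*g^2 - 6*g + 1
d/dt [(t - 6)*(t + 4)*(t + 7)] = 3*t^2 + 10*t - 38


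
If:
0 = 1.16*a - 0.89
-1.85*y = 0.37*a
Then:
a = 0.77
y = -0.15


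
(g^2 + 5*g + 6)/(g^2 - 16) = (g^2 + 5*g + 6)/(g^2 - 16)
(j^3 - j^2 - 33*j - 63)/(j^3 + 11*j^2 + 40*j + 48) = (j^2 - 4*j - 21)/(j^2 + 8*j + 16)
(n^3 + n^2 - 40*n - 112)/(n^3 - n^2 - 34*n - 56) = (n + 4)/(n + 2)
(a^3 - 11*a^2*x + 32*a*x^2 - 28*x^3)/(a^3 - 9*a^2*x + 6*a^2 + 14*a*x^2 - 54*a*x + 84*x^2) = (a - 2*x)/(a + 6)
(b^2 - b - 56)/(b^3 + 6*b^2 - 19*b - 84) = (b - 8)/(b^2 - b - 12)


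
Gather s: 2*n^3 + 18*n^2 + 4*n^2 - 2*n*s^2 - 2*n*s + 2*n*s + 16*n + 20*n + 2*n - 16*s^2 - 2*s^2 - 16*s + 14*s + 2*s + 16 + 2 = 2*n^3 + 22*n^2 + 38*n + s^2*(-2*n - 18) + 18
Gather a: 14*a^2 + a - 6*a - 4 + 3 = 14*a^2 - 5*a - 1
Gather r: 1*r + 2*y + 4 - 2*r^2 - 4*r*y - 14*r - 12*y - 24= -2*r^2 + r*(-4*y - 13) - 10*y - 20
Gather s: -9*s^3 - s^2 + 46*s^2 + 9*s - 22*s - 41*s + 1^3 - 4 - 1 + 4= -9*s^3 + 45*s^2 - 54*s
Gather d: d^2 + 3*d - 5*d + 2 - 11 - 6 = d^2 - 2*d - 15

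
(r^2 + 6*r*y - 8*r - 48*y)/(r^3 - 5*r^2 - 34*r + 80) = (r + 6*y)/(r^2 + 3*r - 10)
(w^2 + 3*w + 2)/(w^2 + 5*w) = (w^2 + 3*w + 2)/(w*(w + 5))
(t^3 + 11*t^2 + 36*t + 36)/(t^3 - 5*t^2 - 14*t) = (t^2 + 9*t + 18)/(t*(t - 7))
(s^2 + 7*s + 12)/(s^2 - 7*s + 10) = (s^2 + 7*s + 12)/(s^2 - 7*s + 10)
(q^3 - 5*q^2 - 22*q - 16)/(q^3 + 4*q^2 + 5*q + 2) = (q - 8)/(q + 1)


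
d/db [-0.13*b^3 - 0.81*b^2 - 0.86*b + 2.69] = -0.39*b^2 - 1.62*b - 0.86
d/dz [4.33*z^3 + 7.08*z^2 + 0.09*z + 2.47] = 12.99*z^2 + 14.16*z + 0.09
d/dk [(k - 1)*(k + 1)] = 2*k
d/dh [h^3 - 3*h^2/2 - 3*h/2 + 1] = 3*h^2 - 3*h - 3/2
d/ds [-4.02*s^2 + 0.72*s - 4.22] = 0.72 - 8.04*s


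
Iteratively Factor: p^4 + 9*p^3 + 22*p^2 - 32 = (p + 4)*(p^3 + 5*p^2 + 2*p - 8) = (p + 4)^2*(p^2 + p - 2) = (p + 2)*(p + 4)^2*(p - 1)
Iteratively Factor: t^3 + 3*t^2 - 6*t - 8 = (t + 1)*(t^2 + 2*t - 8) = (t - 2)*(t + 1)*(t + 4)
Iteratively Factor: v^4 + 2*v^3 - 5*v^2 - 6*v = (v + 3)*(v^3 - v^2 - 2*v) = v*(v + 3)*(v^2 - v - 2) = v*(v + 1)*(v + 3)*(v - 2)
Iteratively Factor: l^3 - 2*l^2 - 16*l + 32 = (l - 2)*(l^2 - 16) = (l - 4)*(l - 2)*(l + 4)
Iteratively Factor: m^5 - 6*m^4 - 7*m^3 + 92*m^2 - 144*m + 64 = (m - 4)*(m^4 - 2*m^3 - 15*m^2 + 32*m - 16) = (m - 4)*(m - 1)*(m^3 - m^2 - 16*m + 16) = (m - 4)^2*(m - 1)*(m^2 + 3*m - 4) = (m - 4)^2*(m - 1)^2*(m + 4)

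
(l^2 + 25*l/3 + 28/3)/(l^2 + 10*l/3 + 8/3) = (l + 7)/(l + 2)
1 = 1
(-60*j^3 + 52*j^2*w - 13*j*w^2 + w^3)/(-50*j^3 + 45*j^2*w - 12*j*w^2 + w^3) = (-6*j + w)/(-5*j + w)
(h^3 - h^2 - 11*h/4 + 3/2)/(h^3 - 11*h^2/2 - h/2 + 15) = (h - 1/2)/(h - 5)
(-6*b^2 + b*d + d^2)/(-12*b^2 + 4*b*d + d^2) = (3*b + d)/(6*b + d)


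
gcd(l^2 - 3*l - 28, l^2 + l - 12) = l + 4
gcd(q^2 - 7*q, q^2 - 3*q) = q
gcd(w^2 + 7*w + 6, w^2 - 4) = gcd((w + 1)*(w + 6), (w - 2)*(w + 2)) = 1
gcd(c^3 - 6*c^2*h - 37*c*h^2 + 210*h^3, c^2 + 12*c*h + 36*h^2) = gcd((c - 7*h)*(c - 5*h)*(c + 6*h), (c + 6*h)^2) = c + 6*h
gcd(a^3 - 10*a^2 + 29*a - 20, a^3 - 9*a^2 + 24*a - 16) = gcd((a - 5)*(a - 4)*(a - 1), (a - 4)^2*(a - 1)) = a^2 - 5*a + 4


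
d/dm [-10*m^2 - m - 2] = -20*m - 1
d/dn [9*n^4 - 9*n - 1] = 36*n^3 - 9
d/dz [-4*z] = -4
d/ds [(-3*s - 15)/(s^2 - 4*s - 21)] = 3*(-s^2 + 4*s + 2*(s - 2)*(s + 5) + 21)/(-s^2 + 4*s + 21)^2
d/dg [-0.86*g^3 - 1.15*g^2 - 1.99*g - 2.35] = -2.58*g^2 - 2.3*g - 1.99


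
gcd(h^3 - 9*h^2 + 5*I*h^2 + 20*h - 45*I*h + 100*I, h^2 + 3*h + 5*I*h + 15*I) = h + 5*I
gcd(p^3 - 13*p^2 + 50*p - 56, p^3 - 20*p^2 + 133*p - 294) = p - 7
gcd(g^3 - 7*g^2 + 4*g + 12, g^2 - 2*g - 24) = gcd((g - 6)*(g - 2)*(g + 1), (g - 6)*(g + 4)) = g - 6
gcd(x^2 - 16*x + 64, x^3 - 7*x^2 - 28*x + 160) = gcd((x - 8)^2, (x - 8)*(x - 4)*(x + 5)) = x - 8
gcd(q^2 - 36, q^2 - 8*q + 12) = q - 6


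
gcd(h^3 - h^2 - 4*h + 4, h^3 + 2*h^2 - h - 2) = h^2 + h - 2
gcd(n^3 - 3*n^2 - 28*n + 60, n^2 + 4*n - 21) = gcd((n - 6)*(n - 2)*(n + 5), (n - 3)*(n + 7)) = 1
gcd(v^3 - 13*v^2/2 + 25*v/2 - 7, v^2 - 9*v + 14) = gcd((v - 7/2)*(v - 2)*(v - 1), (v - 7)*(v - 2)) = v - 2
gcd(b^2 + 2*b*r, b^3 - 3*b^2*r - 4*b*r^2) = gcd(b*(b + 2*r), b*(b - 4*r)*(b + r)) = b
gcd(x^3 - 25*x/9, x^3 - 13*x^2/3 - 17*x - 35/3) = x + 5/3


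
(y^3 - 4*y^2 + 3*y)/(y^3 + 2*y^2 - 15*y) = (y - 1)/(y + 5)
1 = 1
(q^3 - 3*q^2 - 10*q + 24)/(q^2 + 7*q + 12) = (q^2 - 6*q + 8)/(q + 4)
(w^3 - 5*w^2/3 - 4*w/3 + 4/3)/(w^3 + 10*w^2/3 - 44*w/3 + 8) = (w + 1)/(w + 6)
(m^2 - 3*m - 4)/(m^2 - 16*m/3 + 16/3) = 3*(m + 1)/(3*m - 4)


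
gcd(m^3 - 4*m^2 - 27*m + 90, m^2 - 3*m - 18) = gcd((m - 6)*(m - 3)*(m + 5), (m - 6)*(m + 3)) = m - 6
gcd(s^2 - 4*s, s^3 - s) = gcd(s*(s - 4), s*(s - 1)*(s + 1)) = s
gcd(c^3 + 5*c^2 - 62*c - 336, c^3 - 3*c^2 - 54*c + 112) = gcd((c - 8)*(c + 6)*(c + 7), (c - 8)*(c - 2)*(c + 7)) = c^2 - c - 56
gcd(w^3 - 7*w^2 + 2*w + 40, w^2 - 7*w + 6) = 1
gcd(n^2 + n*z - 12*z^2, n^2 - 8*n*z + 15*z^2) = -n + 3*z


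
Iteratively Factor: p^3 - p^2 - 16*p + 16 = (p - 4)*(p^2 + 3*p - 4) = (p - 4)*(p - 1)*(p + 4)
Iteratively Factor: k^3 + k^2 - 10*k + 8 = (k - 2)*(k^2 + 3*k - 4) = (k - 2)*(k - 1)*(k + 4)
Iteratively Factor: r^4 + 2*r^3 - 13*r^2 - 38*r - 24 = (r + 2)*(r^3 - 13*r - 12) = (r - 4)*(r + 2)*(r^2 + 4*r + 3) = (r - 4)*(r + 1)*(r + 2)*(r + 3)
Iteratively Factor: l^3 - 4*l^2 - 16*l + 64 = (l + 4)*(l^2 - 8*l + 16) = (l - 4)*(l + 4)*(l - 4)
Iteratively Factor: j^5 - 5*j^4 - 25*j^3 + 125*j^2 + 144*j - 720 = (j - 3)*(j^4 - 2*j^3 - 31*j^2 + 32*j + 240) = (j - 3)*(j + 3)*(j^3 - 5*j^2 - 16*j + 80) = (j - 5)*(j - 3)*(j + 3)*(j^2 - 16) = (j - 5)*(j - 4)*(j - 3)*(j + 3)*(j + 4)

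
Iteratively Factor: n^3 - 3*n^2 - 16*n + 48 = (n + 4)*(n^2 - 7*n + 12) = (n - 4)*(n + 4)*(n - 3)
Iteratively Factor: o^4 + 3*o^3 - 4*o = (o - 1)*(o^3 + 4*o^2 + 4*o) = (o - 1)*(o + 2)*(o^2 + 2*o) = o*(o - 1)*(o + 2)*(o + 2)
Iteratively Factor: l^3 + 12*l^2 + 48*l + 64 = (l + 4)*(l^2 + 8*l + 16) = (l + 4)^2*(l + 4)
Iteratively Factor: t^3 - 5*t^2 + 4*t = (t - 4)*(t^2 - t) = (t - 4)*(t - 1)*(t)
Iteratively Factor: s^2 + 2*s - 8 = (s + 4)*(s - 2)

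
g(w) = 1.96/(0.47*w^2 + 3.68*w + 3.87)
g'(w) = 1.96*(-0.94*w - 3.68)/(0.47*w^2 + 3.68*w + 3.87)^2 = (-1.8424*w - 7.2128)/(0.47*w^2 + 3.68*w + 3.87)^2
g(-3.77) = -0.59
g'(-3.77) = -0.02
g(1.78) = 0.16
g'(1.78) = -0.07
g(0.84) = 0.27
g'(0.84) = -0.16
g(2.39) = 0.13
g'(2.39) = -0.05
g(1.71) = 0.17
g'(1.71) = -0.08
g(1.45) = 0.19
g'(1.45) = -0.10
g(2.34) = 0.13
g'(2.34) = -0.05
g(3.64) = 0.08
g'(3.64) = -0.03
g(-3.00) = -0.67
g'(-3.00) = -0.20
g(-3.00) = -0.67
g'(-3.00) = -0.20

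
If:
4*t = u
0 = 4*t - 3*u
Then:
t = 0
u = 0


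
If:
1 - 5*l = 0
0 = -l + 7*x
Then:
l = 1/5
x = 1/35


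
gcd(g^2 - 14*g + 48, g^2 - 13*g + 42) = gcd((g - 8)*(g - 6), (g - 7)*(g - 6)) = g - 6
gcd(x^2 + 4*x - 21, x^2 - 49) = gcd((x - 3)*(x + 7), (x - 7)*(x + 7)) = x + 7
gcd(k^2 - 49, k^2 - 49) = k^2 - 49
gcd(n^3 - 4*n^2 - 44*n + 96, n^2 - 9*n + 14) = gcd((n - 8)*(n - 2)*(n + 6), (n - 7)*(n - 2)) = n - 2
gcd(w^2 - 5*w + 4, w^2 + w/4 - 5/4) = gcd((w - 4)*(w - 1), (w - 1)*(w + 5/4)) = w - 1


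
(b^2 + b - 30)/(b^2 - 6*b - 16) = (-b^2 - b + 30)/(-b^2 + 6*b + 16)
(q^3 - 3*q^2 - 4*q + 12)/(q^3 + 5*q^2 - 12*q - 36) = (q - 2)/(q + 6)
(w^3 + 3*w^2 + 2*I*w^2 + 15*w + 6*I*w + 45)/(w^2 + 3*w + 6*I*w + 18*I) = (w^2 + 2*I*w + 15)/(w + 6*I)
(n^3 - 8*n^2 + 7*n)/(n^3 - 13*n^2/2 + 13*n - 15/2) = 2*n*(n - 7)/(2*n^2 - 11*n + 15)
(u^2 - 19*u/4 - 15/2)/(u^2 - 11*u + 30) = (u + 5/4)/(u - 5)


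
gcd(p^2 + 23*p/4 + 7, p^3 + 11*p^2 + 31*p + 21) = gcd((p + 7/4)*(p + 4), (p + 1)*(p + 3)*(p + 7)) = 1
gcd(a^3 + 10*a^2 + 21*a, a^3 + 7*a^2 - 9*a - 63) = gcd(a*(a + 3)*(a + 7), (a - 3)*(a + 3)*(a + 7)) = a^2 + 10*a + 21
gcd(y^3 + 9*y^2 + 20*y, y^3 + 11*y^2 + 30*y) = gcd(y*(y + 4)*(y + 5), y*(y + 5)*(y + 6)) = y^2 + 5*y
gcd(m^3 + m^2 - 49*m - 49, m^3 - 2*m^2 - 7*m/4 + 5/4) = m + 1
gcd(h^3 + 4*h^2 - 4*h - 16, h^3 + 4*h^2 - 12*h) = h - 2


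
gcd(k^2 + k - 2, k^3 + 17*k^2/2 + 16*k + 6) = k + 2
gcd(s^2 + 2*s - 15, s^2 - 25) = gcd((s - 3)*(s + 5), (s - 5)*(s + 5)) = s + 5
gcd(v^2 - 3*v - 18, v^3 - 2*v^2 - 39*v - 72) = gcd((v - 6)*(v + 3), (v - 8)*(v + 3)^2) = v + 3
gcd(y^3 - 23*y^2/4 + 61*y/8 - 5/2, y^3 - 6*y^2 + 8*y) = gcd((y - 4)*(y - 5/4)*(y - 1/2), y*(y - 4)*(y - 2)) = y - 4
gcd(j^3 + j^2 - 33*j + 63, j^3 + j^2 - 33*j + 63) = j^3 + j^2 - 33*j + 63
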